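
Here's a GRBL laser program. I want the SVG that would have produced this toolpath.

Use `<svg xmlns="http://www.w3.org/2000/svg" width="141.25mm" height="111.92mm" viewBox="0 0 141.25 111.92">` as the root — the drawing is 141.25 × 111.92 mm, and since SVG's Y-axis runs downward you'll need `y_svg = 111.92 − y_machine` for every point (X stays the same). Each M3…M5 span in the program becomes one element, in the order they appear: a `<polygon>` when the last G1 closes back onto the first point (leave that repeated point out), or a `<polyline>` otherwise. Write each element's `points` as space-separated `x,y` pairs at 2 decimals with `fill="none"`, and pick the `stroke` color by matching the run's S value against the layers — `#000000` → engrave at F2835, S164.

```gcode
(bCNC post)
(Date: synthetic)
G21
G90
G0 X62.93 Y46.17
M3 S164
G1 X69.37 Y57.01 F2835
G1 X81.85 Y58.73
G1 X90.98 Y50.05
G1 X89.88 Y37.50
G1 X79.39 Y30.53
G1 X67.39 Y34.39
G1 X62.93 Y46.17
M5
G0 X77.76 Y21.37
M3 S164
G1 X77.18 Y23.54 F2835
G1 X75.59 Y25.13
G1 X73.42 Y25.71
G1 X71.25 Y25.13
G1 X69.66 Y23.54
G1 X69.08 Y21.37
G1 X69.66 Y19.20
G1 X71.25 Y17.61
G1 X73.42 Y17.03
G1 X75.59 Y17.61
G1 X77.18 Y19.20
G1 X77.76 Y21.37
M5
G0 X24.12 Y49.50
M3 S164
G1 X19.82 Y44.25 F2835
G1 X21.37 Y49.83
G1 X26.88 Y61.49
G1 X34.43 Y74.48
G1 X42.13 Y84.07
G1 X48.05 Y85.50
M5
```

Machine Y-up, SVG Y-down with viewBox height 111.92, so y_svg = 111.92 − y_machine; X carries over. Every run uses S164, so all elements get stroke `#000000` (engrave).

Run 1: The run returns to its start, so emit a `<polygon>` with points (Y-flipped): 62.93,65.75 69.37,54.91 81.85,53.19 90.98,61.87 89.88,74.42 79.39,81.39 67.39,77.53.

Run 2: The run returns to its start, so emit a `<polygon>` with points (Y-flipped): 77.76,90.55 77.18,88.38 75.59,86.79 73.42,86.21 71.25,86.79 69.66,88.38 69.08,90.55 69.66,92.72 71.25,94.31 73.42,94.89 75.59,94.31 77.18,92.72.

Run 3: The run is open, so emit a `<polyline>` with points (Y-flipped): 24.12,62.42 19.82,67.67 21.37,62.09 26.88,50.43 34.43,37.44 42.13,27.85 48.05,26.42.

<svg xmlns="http://www.w3.org/2000/svg" width="141.25mm" height="111.92mm" viewBox="0 0 141.25 111.92">
  <polygon points="62.93,65.75 69.37,54.91 81.85,53.19 90.98,61.87 89.88,74.42 79.39,81.39 67.39,77.53" fill="none" stroke="#000000"/>
  <polygon points="77.76,90.55 77.18,88.38 75.59,86.79 73.42,86.21 71.25,86.79 69.66,88.38 69.08,90.55 69.66,92.72 71.25,94.31 73.42,94.89 75.59,94.31 77.18,92.72" fill="none" stroke="#000000"/>
  <polyline points="24.12,62.42 19.82,67.67 21.37,62.09 26.88,50.43 34.43,37.44 42.13,27.85 48.05,26.42" fill="none" stroke="#000000"/>
</svg>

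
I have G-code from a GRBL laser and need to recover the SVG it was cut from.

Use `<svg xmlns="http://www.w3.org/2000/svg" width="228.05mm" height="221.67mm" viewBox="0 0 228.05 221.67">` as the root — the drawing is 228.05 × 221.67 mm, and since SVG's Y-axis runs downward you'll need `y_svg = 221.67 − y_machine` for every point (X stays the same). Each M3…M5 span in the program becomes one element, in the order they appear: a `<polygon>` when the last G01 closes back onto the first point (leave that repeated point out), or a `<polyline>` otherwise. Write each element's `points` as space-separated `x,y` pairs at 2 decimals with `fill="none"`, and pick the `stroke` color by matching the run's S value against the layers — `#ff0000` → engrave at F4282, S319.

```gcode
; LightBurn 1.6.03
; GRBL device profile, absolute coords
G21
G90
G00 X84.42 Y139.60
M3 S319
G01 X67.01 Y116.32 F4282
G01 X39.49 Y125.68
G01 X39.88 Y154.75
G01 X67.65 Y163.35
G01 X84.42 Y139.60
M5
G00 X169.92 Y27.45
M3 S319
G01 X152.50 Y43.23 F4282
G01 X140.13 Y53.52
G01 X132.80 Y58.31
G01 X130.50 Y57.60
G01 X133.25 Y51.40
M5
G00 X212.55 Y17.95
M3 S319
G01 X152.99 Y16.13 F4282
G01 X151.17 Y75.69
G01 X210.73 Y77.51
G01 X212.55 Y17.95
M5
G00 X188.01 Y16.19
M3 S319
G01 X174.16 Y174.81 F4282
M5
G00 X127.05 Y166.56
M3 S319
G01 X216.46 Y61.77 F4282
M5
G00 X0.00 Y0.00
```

<svg xmlns="http://www.w3.org/2000/svg" width="228.05mm" height="221.67mm" viewBox="0 0 228.05 221.67">
  <polygon points="84.42,82.07 67.01,105.35 39.49,95.99 39.88,66.92 67.65,58.32" fill="none" stroke="#ff0000"/>
  <polyline points="169.92,194.22 152.50,178.44 140.13,168.15 132.80,163.36 130.50,164.07 133.25,170.27" fill="none" stroke="#ff0000"/>
  <polygon points="212.55,203.72 152.99,205.54 151.17,145.98 210.73,144.16" fill="none" stroke="#ff0000"/>
  <polyline points="188.01,205.48 174.16,46.86" fill="none" stroke="#ff0000"/>
  <polyline points="127.05,55.11 216.46,159.90" fill="none" stroke="#ff0000"/>
</svg>

y_svg = 221.67 − y_m. Every run uses S319, so all elements get stroke `#ff0000` (engrave).

[1] closed run; points: 84.42,82.07 67.01,105.35 39.49,95.99 39.88,66.92 67.65,58.32

[2] open run; points: 169.92,194.22 152.50,178.44 140.13,168.15 132.80,163.36 130.50,164.07 133.25,170.27

[3] closed run; points: 212.55,203.72 152.99,205.54 151.17,145.98 210.73,144.16

[4] open run; points: 188.01,205.48 174.16,46.86

[5] open run; points: 127.05,55.11 216.46,159.90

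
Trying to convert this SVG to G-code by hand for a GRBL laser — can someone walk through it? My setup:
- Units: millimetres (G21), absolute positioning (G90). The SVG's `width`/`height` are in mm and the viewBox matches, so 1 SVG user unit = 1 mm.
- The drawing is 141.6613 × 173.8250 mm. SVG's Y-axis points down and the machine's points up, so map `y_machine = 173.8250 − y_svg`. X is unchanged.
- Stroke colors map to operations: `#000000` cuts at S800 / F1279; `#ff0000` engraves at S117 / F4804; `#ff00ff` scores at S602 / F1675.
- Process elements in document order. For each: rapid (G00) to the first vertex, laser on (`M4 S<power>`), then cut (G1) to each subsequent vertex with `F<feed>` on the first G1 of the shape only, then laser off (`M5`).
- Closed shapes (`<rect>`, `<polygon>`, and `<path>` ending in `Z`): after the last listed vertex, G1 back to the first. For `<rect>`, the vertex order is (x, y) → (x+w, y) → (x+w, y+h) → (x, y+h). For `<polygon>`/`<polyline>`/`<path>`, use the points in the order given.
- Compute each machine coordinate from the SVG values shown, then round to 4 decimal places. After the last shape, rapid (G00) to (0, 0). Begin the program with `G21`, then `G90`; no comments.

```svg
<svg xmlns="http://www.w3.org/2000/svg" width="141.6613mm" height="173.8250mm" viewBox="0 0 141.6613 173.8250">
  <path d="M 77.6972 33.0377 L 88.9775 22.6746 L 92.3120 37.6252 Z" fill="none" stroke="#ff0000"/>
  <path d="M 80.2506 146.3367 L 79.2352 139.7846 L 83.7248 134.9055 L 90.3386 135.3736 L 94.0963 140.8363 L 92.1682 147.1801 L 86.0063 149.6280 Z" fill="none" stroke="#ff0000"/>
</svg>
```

G21
G90
G00 X77.6972 Y140.7873
M4 S117
G1 X88.9775 Y151.1504 F4804
G1 X92.3120 Y136.1998
G1 X77.6972 Y140.7873
M5
G00 X80.2506 Y27.4883
M4 S117
G1 X79.2352 Y34.0404 F4804
G1 X83.7248 Y38.9195
G1 X90.3386 Y38.4514
G1 X94.0963 Y32.9887
G1 X92.1682 Y26.6449
G1 X86.0063 Y24.1970
G1 X80.2506 Y27.4883
M5
G00 X0.0000 Y0.0000

viewBox `0 0 141.6613 173.8250` with mm width/height → 1 unit = 1 mm. Flip: y_m = 173.8250 − y_svg.

**Shape 1** — `<path>` regular polygon, stroke `#ff0000` → engrave (S117, F4804). Machine vertices: (77.6972,140.7873) → (88.9775,151.1504) → (92.3120,136.1998) → (77.6972,140.7873). Closed: final G1 returns to the first vertex.

**Shape 2** — `<path>` regular polygon, stroke `#ff0000` → engrave (S117, F4804). Machine vertices: (80.2506,27.4883) → (79.2352,34.0404) → (83.7248,38.9195) → (90.3386,38.4514) → (94.0963,32.9887) → (92.1682,26.6449) → (86.0063,24.1970) → (80.2506,27.4883). Closed: final G1 returns to the first vertex.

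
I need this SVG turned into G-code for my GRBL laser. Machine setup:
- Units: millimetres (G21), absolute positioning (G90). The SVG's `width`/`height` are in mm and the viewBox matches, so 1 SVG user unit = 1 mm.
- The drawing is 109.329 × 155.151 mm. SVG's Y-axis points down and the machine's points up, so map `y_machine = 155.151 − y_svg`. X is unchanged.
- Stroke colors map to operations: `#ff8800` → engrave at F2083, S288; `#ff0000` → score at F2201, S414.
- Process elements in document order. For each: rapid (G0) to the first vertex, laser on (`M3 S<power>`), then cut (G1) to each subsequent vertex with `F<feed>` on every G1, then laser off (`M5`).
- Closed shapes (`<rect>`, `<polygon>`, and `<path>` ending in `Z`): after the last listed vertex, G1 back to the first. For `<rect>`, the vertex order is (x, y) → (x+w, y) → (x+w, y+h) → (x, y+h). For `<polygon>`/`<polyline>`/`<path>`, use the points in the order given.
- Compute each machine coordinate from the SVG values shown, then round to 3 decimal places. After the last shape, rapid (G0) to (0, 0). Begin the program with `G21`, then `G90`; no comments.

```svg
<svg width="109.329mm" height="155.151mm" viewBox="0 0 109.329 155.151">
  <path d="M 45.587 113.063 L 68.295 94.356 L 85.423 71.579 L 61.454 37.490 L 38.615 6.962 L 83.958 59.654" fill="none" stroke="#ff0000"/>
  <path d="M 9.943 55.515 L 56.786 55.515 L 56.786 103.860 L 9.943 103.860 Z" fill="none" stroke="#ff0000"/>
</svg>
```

G21
G90
G0 X45.587 Y42.088
M3 S414
G1 X68.295 Y60.795 F2201
G1 X85.423 Y83.572 F2201
G1 X61.454 Y117.661 F2201
G1 X38.615 Y148.189 F2201
G1 X83.958 Y95.497 F2201
M5
G0 X9.943 Y99.636
M3 S414
G1 X56.786 Y99.636 F2201
G1 X56.786 Y51.291 F2201
G1 X9.943 Y51.291 F2201
G1 X9.943 Y99.636 F2201
M5
G0 X0.000 Y0.000

viewBox `0 0 109.329 155.151` with mm width/height → 1 unit = 1 mm. Flip: y_m = 155.151 − y_svg.

**Shape 1** — `<path>` open polyline, stroke `#ff0000` → score (S414, F2201). Machine vertices: (45.587,42.088) → (68.295,60.795) → (85.423,83.572) → (61.454,117.661) → (38.615,148.189) → (83.958,95.497). Open path.

**Shape 2** — `<path>` rectangle, stroke `#ff0000` → score (S414, F2201). Machine vertices: (9.943,99.636) → (56.786,99.636) → (56.786,51.291) → (9.943,51.291) → (9.943,99.636). Closed: final G1 returns to the first vertex.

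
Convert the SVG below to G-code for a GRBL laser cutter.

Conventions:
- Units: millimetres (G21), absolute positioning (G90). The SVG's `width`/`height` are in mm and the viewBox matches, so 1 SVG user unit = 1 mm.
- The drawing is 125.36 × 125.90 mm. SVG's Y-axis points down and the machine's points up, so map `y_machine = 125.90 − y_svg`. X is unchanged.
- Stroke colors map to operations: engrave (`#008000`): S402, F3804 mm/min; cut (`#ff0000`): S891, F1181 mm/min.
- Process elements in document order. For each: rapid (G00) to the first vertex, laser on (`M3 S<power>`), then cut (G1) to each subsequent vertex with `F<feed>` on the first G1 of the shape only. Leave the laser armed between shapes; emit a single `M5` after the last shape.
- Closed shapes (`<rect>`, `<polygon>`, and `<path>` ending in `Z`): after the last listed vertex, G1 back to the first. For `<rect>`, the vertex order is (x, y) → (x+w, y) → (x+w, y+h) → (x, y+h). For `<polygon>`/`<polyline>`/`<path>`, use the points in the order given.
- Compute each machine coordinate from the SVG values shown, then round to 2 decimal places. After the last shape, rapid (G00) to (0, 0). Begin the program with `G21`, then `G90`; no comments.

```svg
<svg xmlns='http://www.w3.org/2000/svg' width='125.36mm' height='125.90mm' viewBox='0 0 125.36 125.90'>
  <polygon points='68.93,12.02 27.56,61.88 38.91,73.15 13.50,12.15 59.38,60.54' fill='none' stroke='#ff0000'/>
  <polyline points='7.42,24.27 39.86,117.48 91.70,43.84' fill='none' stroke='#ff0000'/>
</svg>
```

Since the viewBox matches the mm dimensions, user units are millimetres directly. The only transform is the Y-flip y_m = 125.90 − y_svg.

Shape 1 is a closed polygon drawn with `<polygon>`. Its stroke #ff0000 means cut at S891, F1181. After flipping Y the toolpath is (68.93,113.88) → (27.56,64.02) → (38.91,52.75) → (13.50,113.75) → (59.38,65.36) → (68.93,113.88), returning to the start.

Shape 2 is a open polyline drawn with `<polyline>`. Its stroke #ff0000 means cut at S891, F1181. After flipping Y the toolpath is (7.42,101.63) → (39.86,8.42) → (91.70,82.06).

G21
G90
G00 X68.93 Y113.88
M3 S891
G1 X27.56 Y64.02 F1181
G1 X38.91 Y52.75
G1 X13.50 Y113.75
G1 X59.38 Y65.36
G1 X68.93 Y113.88
G00 X7.42 Y101.63
M3 S891
G1 X39.86 Y8.42 F1181
G1 X91.70 Y82.06
M5
G00 X0.00 Y0.00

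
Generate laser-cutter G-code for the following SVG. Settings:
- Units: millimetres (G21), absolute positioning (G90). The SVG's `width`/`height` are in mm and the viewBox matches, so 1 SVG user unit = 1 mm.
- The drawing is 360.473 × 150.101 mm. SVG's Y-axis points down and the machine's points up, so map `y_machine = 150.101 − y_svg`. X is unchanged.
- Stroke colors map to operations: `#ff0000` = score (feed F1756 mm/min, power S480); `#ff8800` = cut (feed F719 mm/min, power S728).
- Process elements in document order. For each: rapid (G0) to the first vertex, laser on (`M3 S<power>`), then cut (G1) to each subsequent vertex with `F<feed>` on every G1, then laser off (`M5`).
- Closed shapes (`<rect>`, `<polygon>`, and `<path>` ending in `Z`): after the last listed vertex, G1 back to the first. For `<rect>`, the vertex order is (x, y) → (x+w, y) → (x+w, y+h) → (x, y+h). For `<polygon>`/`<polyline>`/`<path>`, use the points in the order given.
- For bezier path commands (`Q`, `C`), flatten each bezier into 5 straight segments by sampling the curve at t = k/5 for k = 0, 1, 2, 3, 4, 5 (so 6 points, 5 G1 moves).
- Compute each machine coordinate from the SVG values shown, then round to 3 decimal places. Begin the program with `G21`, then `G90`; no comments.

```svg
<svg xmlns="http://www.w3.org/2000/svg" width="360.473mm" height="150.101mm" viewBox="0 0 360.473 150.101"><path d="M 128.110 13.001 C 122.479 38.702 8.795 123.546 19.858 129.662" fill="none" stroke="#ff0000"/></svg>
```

G21
G90
G0 X128.110 Y137.100
M3 S480
G1 X113.627 Y115.685 F1756
G1 X84.387 Y86.694 F1756
G1 X51.562 Y56.744 F1756
G1 X26.327 Y32.453 F1756
G1 X19.858 Y20.439 F1756
M5

1 u = 1 mm; y_m = 150.101 − y.

[1] `<path>` cubic bezier, #ff0000→score S480 F1756: (128.110,137.100) → (113.627,115.685) → (84.387,86.694) → (51.562,56.744) → (26.327,32.453) → (19.858,20.439)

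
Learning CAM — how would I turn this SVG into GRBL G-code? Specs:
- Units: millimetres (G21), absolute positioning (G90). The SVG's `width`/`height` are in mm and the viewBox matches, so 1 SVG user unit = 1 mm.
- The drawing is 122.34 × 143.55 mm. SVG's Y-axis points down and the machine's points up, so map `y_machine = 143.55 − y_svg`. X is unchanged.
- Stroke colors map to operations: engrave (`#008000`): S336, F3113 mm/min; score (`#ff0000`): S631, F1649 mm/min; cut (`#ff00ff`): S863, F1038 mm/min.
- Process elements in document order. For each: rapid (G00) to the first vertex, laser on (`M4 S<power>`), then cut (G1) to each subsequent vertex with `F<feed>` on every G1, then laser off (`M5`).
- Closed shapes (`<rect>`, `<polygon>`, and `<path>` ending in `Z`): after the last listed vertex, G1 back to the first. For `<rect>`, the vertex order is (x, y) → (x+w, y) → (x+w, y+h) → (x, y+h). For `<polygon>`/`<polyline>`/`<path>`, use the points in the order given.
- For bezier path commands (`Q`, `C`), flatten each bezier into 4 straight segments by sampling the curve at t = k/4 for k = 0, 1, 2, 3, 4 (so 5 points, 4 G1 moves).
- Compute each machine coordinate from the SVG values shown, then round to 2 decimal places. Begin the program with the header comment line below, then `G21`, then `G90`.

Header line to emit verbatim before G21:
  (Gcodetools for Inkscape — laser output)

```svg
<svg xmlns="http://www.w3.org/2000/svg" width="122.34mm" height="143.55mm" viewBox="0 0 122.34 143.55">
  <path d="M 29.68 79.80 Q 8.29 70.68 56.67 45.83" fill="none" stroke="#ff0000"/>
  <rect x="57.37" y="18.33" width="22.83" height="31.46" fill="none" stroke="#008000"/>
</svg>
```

Since the viewBox matches the mm dimensions, user units are millimetres directly. The only transform is the Y-flip y_m = 143.55 − y_svg.

Shape 1 is a quadratic bezier drawn with `<path>`. Its stroke #ff0000 means score at S631, F1649. After flipping Y the toolpath is (29.68,63.75) → (23.35,69.29) → (25.73,76.80) → (36.84,86.28) → (56.67,97.72).

Shape 2 is a rectangle drawn with `<rect>`. Its stroke #008000 means engrave at S336, F3113. After flipping Y the toolpath is (57.37,125.22) → (80.20,125.22) → (80.20,93.76) → (57.37,93.76) → (57.37,125.22), returning to the start.

(Gcodetools for Inkscape — laser output)
G21
G90
G00 X29.68 Y63.75
M4 S631
G1 X23.35 Y69.29 F1649
G1 X25.73 Y76.80 F1649
G1 X36.84 Y86.28 F1649
G1 X56.67 Y97.72 F1649
M5
G00 X57.37 Y125.22
M4 S336
G1 X80.20 Y125.22 F3113
G1 X80.20 Y93.76 F3113
G1 X57.37 Y93.76 F3113
G1 X57.37 Y125.22 F3113
M5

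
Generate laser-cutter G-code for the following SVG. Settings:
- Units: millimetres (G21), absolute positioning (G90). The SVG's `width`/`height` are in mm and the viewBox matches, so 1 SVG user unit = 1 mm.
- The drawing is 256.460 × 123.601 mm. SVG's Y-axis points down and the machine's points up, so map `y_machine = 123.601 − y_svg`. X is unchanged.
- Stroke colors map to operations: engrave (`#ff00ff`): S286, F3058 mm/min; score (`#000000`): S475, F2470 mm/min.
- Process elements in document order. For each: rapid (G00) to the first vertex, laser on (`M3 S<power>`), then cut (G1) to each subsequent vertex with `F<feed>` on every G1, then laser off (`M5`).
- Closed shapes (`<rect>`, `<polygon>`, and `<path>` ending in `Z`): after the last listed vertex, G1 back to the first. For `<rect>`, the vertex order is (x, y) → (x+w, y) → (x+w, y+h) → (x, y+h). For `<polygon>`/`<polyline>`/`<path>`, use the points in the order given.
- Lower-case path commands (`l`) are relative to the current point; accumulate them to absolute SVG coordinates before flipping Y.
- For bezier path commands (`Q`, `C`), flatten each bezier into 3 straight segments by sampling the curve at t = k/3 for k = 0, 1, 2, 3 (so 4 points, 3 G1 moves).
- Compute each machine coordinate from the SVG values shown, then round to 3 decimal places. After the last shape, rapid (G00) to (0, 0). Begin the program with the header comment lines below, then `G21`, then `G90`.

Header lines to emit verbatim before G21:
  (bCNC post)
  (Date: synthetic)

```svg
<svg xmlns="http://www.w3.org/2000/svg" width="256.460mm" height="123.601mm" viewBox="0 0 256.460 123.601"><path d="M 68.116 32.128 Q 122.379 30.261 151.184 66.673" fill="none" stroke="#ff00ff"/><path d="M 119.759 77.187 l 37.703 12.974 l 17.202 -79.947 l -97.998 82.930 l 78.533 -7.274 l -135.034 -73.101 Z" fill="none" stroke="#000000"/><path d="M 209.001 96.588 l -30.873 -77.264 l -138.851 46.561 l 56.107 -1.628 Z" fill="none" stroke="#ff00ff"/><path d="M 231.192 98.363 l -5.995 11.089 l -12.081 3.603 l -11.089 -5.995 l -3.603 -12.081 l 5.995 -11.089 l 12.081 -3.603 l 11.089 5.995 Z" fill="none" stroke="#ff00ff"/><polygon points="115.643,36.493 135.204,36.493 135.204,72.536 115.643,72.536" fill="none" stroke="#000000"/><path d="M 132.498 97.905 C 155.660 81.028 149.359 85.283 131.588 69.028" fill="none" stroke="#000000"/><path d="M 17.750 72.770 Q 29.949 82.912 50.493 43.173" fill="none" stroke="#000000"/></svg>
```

(bCNC post)
(Date: synthetic)
G21
G90
G00 X68.116 Y91.473
M3 S286
G1 X101.463 Y88.464 F3058
G1 X129.152 Y76.949 F3058
G1 X151.184 Y56.928 F3058
M5
G00 X119.759 Y46.414
M3 S475
G1 X157.462 Y33.440 F2470
G1 X174.664 Y113.387 F2470
G1 X76.666 Y30.457 F2470
G1 X155.199 Y37.731 F2470
G1 X20.165 Y110.832 F2470
G1 X119.759 Y46.414 F2470
M5
G00 X209.001 Y27.013
M3 S286
G1 X178.128 Y104.277 F3058
G1 X39.277 Y57.716 F3058
G1 X95.384 Y59.344 F3058
G1 X209.001 Y27.013 F3058
M5
G00 X231.192 Y25.238
M3 S286
G1 X225.197 Y14.149 F3058
G1 X213.116 Y10.546 F3058
G1 X202.027 Y16.541 F3058
G1 X198.424 Y28.622 F3058
G1 X204.419 Y39.711 F3058
G1 X216.500 Y43.314 F3058
G1 X227.589 Y37.319 F3058
G1 X231.192 Y25.238 F3058
M5
G00 X115.643 Y87.108
M3 S475
G1 X135.204 Y87.108 F2470
G1 X135.204 Y51.065 F2470
G1 X115.643 Y51.065 F2470
G1 X115.643 Y87.108 F2470
M5
G00 X132.498 Y25.696
M3 S475
G1 X146.505 Y37.071 F2470
G1 X144.869 Y43.612 F2470
G1 X131.588 Y54.573 F2470
M5
G00 X17.750 Y50.831
M3 S475
G1 X26.810 Y49.612 F2470
G1 X37.724 Y59.478 F2470
G1 X50.493 Y80.428 F2470
M5
G00 X0.000 Y0.000

Since the viewBox matches the mm dimensions, user units are millimetres directly. The only transform is the Y-flip y_m = 123.601 − y_svg.

Shape 1 is a quadratic bezier drawn with `<path>`. Its stroke #ff00ff means engrave at S286, F3058. After flipping Y the toolpath is (68.116,91.473) → (101.463,88.464) → (129.152,76.949) → (151.184,56.928).

Shape 2 is a closed polygon drawn with `<path>`. Its stroke #000000 means score at S475, F2470. After flipping Y the toolpath is (119.759,46.414) → (157.462,33.440) → (174.664,113.387) → (76.666,30.457) → (155.199,37.731) → (20.165,110.832) → (119.759,46.414), returning to the start.

Shape 3 is a closed polygon drawn with `<path>`. Its stroke #ff00ff means engrave at S286, F3058. After flipping Y the toolpath is (209.001,27.013) → (178.128,104.277) → (39.277,57.716) → (95.384,59.344) → (209.001,27.013), returning to the start.

Shape 4 is a regular polygon drawn with `<path>`. Its stroke #ff00ff means engrave at S286, F3058. After flipping Y the toolpath is (231.192,25.238) → (225.197,14.149) → (213.116,10.546) → (202.027,16.541) → (198.424,28.622) → (204.419,39.711) → (216.500,43.314) → (227.589,37.319) → (231.192,25.238), returning to the start.

Shape 5 is a rectangle drawn with `<polygon>`. Its stroke #000000 means score at S475, F2470. After flipping Y the toolpath is (115.643,87.108) → (135.204,87.108) → (135.204,51.065) → (115.643,51.065) → (115.643,87.108), returning to the start.

Shape 6 is a cubic bezier drawn with `<path>`. Its stroke #000000 means score at S475, F2470. After flipping Y the toolpath is (132.498,25.696) → (146.505,37.071) → (144.869,43.612) → (131.588,54.573).

Shape 7 is a quadratic bezier drawn with `<path>`. Its stroke #000000 means score at S475, F2470. After flipping Y the toolpath is (17.750,50.831) → (26.810,49.612) → (37.724,59.478) → (50.493,80.428).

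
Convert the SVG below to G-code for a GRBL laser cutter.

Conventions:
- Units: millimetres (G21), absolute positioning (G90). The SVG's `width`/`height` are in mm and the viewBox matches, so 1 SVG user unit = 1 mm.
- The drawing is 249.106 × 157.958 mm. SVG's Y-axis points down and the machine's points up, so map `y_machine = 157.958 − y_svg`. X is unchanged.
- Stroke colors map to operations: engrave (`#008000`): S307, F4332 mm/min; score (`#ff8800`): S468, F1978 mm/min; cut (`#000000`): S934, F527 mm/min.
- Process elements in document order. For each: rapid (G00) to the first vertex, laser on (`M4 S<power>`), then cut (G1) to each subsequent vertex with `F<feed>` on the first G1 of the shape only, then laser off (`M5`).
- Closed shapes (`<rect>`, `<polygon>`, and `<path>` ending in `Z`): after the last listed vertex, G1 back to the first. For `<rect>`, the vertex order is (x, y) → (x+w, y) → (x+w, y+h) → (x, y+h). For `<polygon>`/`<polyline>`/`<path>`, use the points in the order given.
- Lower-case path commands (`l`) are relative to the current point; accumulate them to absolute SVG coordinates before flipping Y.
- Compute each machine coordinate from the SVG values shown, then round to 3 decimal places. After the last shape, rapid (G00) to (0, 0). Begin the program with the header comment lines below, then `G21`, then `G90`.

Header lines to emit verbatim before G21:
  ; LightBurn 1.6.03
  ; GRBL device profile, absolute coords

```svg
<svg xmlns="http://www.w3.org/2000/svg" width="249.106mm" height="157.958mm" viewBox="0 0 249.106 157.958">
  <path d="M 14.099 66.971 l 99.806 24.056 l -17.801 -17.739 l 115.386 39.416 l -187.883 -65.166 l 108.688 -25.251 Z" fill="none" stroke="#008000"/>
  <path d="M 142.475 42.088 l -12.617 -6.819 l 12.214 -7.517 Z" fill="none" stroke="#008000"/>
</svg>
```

; LightBurn 1.6.03
; GRBL device profile, absolute coords
G21
G90
G00 X14.099 Y90.987
M4 S307
G1 X113.905 Y66.931 F4332
G1 X96.104 Y84.670
G1 X211.490 Y45.254
G1 X23.607 Y110.420
G1 X132.295 Y135.671
G1 X14.099 Y90.987
M5
G00 X142.475 Y115.870
M4 S307
G1 X129.858 Y122.689 F4332
G1 X142.072 Y130.206
G1 X142.475 Y115.870
M5
G00 X0.000 Y0.000

viewBox `0 0 249.106 157.958` with mm width/height → 1 unit = 1 mm. Flip: y_m = 157.958 − y_svg.

**Shape 1** — `<path>` closed polygon, stroke `#008000` → engrave (S307, F4332). Machine vertices: (14.099,90.987) → (113.905,66.931) → (96.104,84.670) → (211.490,45.254) → (23.607,110.420) → (132.295,135.671) → (14.099,90.987). Closed: final G1 returns to the first vertex.

**Shape 2** — `<path>` regular polygon, stroke `#008000` → engrave (S307, F4332). Machine vertices: (142.475,115.870) → (129.858,122.689) → (142.072,130.206) → (142.475,115.870). Closed: final G1 returns to the first vertex.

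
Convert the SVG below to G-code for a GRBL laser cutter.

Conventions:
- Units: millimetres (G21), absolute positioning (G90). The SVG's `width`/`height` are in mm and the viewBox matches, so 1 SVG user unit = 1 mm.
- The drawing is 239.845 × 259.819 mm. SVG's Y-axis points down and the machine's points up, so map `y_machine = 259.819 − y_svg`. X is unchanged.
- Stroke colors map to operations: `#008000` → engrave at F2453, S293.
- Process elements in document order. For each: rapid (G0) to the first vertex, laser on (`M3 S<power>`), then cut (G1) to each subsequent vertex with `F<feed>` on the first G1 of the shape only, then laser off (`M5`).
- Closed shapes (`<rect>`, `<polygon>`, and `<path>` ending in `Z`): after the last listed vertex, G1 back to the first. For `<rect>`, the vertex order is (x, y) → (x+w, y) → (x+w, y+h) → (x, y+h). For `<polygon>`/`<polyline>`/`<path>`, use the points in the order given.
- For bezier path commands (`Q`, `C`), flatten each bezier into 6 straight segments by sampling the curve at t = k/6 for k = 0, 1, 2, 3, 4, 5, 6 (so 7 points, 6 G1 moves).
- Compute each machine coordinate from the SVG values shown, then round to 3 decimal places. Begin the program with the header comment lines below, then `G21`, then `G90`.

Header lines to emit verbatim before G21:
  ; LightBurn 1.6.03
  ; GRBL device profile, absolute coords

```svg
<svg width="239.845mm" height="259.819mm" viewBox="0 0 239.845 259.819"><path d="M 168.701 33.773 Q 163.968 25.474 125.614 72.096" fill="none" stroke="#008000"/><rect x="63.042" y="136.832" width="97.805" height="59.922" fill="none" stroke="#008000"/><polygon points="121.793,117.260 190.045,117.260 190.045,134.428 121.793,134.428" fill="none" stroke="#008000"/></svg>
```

1 u = 1 mm; y_m = 259.819 − y.

[1] `<path>` quadratic bezier, #008000→engrave S293 F2453: (168.701,226.046) → (166.189,227.287) → (161.810,225.476) → (155.563,220.615) → (147.448,212.702) → (137.465,201.738) → (125.614,187.723)

[2] `<rect>` rectangle, #008000→engrave S293 F2453: (63.042,122.987) → (160.847,122.987) → (160.847,63.065) → (63.042,63.065) → (63.042,122.987) (closed)

[3] `<polygon>` rectangle, #008000→engrave S293 F2453: (121.793,142.559) → (190.045,142.559) → (190.045,125.391) → (121.793,125.391) → (121.793,142.559) (closed)

; LightBurn 1.6.03
; GRBL device profile, absolute coords
G21
G90
G0 X168.701 Y226.046
M3 S293
G1 X166.189 Y227.287 F2453
G1 X161.810 Y225.476
G1 X155.563 Y220.615
G1 X147.448 Y212.702
G1 X137.465 Y201.738
G1 X125.614 Y187.723
M5
G0 X63.042 Y122.987
M3 S293
G1 X160.847 Y122.987 F2453
G1 X160.847 Y63.065
G1 X63.042 Y63.065
G1 X63.042 Y122.987
M5
G0 X121.793 Y142.559
M3 S293
G1 X190.045 Y142.559 F2453
G1 X190.045 Y125.391
G1 X121.793 Y125.391
G1 X121.793 Y142.559
M5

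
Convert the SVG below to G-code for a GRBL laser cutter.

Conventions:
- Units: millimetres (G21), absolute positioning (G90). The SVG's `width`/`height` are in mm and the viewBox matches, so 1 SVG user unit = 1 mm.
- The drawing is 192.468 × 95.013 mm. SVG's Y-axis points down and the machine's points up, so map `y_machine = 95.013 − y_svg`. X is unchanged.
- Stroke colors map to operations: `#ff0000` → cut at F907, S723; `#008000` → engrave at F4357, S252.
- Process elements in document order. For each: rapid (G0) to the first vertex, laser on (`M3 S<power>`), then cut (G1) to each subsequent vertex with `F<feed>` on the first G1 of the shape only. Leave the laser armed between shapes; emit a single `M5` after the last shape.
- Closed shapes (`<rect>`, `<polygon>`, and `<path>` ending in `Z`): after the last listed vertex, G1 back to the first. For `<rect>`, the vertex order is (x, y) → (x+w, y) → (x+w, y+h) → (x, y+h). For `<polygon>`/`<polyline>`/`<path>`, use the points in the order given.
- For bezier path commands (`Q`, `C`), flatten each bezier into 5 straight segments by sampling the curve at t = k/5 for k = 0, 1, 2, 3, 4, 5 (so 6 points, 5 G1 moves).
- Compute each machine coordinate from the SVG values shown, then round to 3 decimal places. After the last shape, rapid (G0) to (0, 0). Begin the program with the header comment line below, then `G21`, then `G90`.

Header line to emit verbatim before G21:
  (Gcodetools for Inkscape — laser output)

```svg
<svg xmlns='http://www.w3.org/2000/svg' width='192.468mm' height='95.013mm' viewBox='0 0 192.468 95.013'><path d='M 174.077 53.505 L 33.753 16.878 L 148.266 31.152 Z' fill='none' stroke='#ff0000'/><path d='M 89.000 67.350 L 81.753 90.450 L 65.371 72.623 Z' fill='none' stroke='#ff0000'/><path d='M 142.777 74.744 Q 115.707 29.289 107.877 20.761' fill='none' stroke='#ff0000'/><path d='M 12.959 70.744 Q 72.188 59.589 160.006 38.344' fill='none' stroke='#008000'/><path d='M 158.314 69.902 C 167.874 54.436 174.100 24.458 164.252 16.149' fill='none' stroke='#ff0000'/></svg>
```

1 u = 1 mm; y_m = 95.013 − y.

[1] `<path>` closed polygon, #ff0000→cut S723 F907: (174.077,41.508) → (33.753,78.135) → (148.266,63.861) → (174.077,41.508) (closed)

[2] `<path>` regular polygon, #ff0000→cut S723 F907: (89.000,27.663) → (81.753,4.563) → (65.371,22.390) → (89.000,27.663) (closed)

[3] `<path>` quadratic bezier, #ff0000→cut S723 F907: (142.777,20.269) → (132.719,36.974) → (124.199,50.725) → (117.219,61.521) → (111.779,69.364) → (107.877,74.252)

[4] `<path>` quadratic bezier, #008000→engrave S252 F4357: (12.959,24.269) → (37.794,29.135) → (64.916,34.807) → (94.326,41.287) → (126.022,48.575) → (160.006,56.669)

[5] `<path>` cubic bezier, #ff0000→cut S723 F907: (158.314,25.111) → (163.548,35.843) → (167.370,48.320) → (169.169,60.808) → (168.334,71.568) → (164.252,78.864)

(Gcodetools for Inkscape — laser output)
G21
G90
G0 X174.077 Y41.508
M3 S723
G1 X33.753 Y78.135 F907
G1 X148.266 Y63.861
G1 X174.077 Y41.508
G0 X89.000 Y27.663
M3 S723
G1 X81.753 Y4.563 F907
G1 X65.371 Y22.390
G1 X89.000 Y27.663
G0 X142.777 Y20.269
M3 S723
G1 X132.719 Y36.974 F907
G1 X124.199 Y50.725
G1 X117.219 Y61.521
G1 X111.779 Y69.364
G1 X107.877 Y74.252
G0 X12.959 Y24.269
M3 S252
G1 X37.794 Y29.135 F4357
G1 X64.916 Y34.807
G1 X94.326 Y41.287
G1 X126.022 Y48.575
G1 X160.006 Y56.669
G0 X158.314 Y25.111
M3 S723
G1 X163.548 Y35.843 F907
G1 X167.370 Y48.320
G1 X169.169 Y60.808
G1 X168.334 Y71.568
G1 X164.252 Y78.864
M5
G0 X0.000 Y0.000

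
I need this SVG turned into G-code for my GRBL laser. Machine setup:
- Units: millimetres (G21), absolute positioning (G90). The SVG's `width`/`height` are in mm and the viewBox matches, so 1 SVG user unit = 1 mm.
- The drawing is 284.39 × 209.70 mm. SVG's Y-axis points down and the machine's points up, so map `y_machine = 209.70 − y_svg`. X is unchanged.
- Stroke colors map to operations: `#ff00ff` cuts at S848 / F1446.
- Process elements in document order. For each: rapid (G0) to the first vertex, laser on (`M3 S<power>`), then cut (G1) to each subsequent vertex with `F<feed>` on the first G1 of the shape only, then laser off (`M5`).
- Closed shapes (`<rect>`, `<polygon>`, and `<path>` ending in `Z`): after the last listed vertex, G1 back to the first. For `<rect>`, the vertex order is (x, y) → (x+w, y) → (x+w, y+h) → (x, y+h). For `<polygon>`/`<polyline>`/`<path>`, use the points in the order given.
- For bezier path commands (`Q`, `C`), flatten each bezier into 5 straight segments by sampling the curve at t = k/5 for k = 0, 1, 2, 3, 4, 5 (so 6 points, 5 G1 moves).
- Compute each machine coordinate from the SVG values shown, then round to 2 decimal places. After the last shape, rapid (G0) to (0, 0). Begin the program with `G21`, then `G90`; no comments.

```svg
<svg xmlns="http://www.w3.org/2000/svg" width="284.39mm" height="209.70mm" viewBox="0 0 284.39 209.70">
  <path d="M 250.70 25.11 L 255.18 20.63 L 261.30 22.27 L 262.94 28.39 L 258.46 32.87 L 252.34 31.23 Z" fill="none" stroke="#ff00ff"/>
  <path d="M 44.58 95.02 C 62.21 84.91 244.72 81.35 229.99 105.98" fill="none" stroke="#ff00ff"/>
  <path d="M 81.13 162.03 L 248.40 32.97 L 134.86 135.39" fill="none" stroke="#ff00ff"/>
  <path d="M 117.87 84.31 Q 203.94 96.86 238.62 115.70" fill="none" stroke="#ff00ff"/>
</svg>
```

G21
G90
G0 X250.70 Y184.59
M3 S848
G1 X255.18 Y189.07 F1446
G1 X261.30 Y187.43
G1 X262.94 Y181.31
G1 X258.46 Y176.83
G1 X252.34 Y178.47
G1 X250.70 Y184.59
M5
G0 X44.58 Y114.68
M3 S848
G1 X72.05 Y119.79 F1446
G1 X121.70 Y122.28
G1 X176.17 Y121.13
G1 X218.06 Y115.29
G1 X229.99 Y103.72
M5
G0 X81.13 Y47.67
M3 S848
G1 X248.40 Y176.73 F1446
G1 X134.86 Y74.31
M5
G0 X117.87 Y125.39
M3 S848
G1 X150.24 Y120.12 F1446
G1 X178.50 Y114.34
G1 X202.65 Y108.07
G1 X222.69 Y101.28
G1 X238.62 Y94.00
M5
G0 X0.00 Y0.00

Since the viewBox matches the mm dimensions, user units are millimetres directly. The only transform is the Y-flip y_m = 209.70 − y_svg.

Shape 1 is a regular polygon drawn with `<path>`. Its stroke #ff00ff means cut at S848, F1446. After flipping Y the toolpath is (250.70,184.59) → (255.18,189.07) → (261.30,187.43) → (262.94,181.31) → (258.46,176.83) → (252.34,178.47) → (250.70,184.59), returning to the start.

Shape 2 is a cubic bezier drawn with `<path>`. Its stroke #ff00ff means cut at S848, F1446. After flipping Y the toolpath is (44.58,114.68) → (72.05,119.79) → (121.70,122.28) → (176.17,121.13) → (218.06,115.29) → (229.99,103.72).

Shape 3 is a open polyline drawn with `<path>`. Its stroke #ff00ff means cut at S848, F1446. After flipping Y the toolpath is (81.13,47.67) → (248.40,176.73) → (134.86,74.31).

Shape 4 is a quadratic bezier drawn with `<path>`. Its stroke #ff00ff means cut at S848, F1446. After flipping Y the toolpath is (117.87,125.39) → (150.24,120.12) → (178.50,114.34) → (202.65,108.07) → (222.69,101.28) → (238.62,94.00).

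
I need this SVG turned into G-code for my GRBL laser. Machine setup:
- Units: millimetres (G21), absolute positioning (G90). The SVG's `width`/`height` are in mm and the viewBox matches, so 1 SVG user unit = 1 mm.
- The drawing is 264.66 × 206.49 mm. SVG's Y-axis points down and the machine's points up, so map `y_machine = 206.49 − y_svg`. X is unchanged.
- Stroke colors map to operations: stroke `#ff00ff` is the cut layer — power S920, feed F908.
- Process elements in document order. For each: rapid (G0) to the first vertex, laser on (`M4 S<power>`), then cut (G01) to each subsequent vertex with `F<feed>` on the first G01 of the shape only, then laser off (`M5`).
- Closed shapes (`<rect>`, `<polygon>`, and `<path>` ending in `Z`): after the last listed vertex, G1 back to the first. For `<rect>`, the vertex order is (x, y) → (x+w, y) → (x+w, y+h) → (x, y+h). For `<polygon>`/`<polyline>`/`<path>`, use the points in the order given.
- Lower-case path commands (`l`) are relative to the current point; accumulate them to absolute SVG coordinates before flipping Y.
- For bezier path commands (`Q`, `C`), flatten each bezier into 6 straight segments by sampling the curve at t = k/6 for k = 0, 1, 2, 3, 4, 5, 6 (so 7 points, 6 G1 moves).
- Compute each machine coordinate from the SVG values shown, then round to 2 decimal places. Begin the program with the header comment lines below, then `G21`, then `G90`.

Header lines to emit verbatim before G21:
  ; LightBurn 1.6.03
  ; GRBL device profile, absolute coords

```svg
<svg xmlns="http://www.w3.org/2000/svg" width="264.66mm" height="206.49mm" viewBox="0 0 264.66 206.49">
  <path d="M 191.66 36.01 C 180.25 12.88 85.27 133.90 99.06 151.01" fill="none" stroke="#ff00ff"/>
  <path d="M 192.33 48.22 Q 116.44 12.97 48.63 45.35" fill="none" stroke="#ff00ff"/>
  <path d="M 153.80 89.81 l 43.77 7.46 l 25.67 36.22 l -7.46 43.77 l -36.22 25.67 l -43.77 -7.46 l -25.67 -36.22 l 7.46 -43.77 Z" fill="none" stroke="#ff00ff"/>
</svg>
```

1 u = 1 mm; y_m = 206.49 − y.

[1] `<path>` cubic bezier, #ff00ff→cut S920 F908: (191.66,170.48) → (179.88,171.18) → (159.52,154.75) → (135.91,128.07) → (114.40,98.04) → (100.34,71.55) → (99.06,55.48)

[2] `<path>` quadratic bezier, #ff00ff→cut S920 F908: (192.33,158.27) → (167.26,168.14) → (142.63,174.26) → (118.46,176.61) → (94.73,175.21) → (71.46,170.05) → (48.63,161.14)

[3] `<path>` regular polygon, #ff00ff→cut S920 F908: (153.80,116.68) → (197.57,109.22) → (223.24,73.00) → (215.78,29.23) → (179.56,3.56) → (135.79,11.02) → (110.12,47.24) → (117.58,91.01) → (153.80,116.68) (closed)

; LightBurn 1.6.03
; GRBL device profile, absolute coords
G21
G90
G0 X191.66 Y170.48
M4 S920
G01 X179.88 Y171.18 F908
G01 X159.52 Y154.75
G01 X135.91 Y128.07
G01 X114.40 Y98.04
G01 X100.34 Y71.55
G01 X99.06 Y55.48
M5
G0 X192.33 Y158.27
M4 S920
G01 X167.26 Y168.14 F908
G01 X142.63 Y174.26
G01 X118.46 Y176.61
G01 X94.73 Y175.21
G01 X71.46 Y170.05
G01 X48.63 Y161.14
M5
G0 X153.80 Y116.68
M4 S920
G01 X197.57 Y109.22 F908
G01 X223.24 Y73.00
G01 X215.78 Y29.23
G01 X179.56 Y3.56
G01 X135.79 Y11.02
G01 X110.12 Y47.24
G01 X117.58 Y91.01
G01 X153.80 Y116.68
M5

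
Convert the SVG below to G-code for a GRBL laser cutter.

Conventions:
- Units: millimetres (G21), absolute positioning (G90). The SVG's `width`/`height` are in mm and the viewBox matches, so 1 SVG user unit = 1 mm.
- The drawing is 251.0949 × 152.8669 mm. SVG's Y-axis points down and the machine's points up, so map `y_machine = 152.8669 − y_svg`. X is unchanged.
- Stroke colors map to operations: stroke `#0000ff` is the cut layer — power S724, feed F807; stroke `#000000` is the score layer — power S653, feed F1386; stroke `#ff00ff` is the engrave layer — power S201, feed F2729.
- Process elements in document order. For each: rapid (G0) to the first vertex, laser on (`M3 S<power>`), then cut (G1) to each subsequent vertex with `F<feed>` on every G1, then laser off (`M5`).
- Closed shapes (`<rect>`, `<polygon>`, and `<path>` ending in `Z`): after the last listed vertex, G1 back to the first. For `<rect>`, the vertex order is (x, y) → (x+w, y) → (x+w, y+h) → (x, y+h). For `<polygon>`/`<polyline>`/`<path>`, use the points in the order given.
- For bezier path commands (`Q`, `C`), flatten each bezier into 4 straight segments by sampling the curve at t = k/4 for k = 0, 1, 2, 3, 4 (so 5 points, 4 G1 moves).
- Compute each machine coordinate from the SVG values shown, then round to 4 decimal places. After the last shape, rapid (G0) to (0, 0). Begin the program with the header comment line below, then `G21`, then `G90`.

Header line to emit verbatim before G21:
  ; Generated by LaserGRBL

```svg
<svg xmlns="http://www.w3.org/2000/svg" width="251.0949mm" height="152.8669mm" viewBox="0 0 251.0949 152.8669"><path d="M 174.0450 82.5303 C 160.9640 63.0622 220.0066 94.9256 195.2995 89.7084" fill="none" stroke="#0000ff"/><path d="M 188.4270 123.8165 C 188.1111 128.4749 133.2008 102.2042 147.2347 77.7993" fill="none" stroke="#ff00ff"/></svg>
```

; Generated by LaserGRBL
G21
G90
G0 X174.0450 Y70.3366
M3 S724
G1 X175.3219 Y76.6945 F807
G1 X189.0320 Y72.0916 F807
G1 X200.5623 Y64.8168 F807
G1 X195.2995 Y63.1585 F807
M5
G0 X188.4270 Y29.0504
M3 S201
G1 X179.8839 Y30.8434 F2729
G1 X162.4497 Y41.1603 F2729
G1 X147.7060 Y56.9265 F2729
G1 X147.2347 Y75.0676 F2729
M5
G0 X0.0000 Y0.0000

1 u = 1 mm; y_m = 152.8669 − y.

[1] `<path>` cubic bezier, #0000ff→cut S724 F807: (174.0450,70.3366) → (175.3219,76.6945) → (189.0320,72.0916) → (200.5623,64.8168) → (195.2995,63.1585)

[2] `<path>` cubic bezier, #ff00ff→engrave S201 F2729: (188.4270,29.0504) → (179.8839,30.8434) → (162.4497,41.1603) → (147.7060,56.9265) → (147.2347,75.0676)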